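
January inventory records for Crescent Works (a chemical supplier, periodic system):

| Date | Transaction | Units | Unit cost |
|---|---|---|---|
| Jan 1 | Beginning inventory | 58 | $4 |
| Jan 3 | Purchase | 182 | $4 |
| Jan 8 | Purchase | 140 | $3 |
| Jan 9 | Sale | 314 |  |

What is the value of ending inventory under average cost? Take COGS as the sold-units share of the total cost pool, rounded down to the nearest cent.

Ending inventory = $239.69

Jan 9, sell 314: 314/380 × $1,380.00 → $1,140.31
Ending inventory (cost pool remaining) = $239.69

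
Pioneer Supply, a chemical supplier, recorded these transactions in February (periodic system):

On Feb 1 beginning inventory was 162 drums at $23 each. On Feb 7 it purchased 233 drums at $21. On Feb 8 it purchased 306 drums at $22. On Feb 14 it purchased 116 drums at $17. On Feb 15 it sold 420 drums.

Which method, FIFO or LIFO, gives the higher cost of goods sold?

FIFO

FIFO COGS: 162 @ $23 + 233 @ $21 + 25 @ $22 = $9,169
LIFO COGS: 116 @ $17 + 304 @ $22 = $8,660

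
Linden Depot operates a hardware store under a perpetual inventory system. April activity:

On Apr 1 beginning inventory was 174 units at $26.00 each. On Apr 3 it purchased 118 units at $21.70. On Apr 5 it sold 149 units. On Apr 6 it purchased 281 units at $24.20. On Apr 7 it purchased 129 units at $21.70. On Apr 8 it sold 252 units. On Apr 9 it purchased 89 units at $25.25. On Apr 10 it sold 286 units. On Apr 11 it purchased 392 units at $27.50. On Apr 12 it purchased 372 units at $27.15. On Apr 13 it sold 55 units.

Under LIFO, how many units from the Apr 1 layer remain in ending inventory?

Apr 5, 149 sold [LIFO — newest first]: 118 @ $21.70 + 31 @ $26.00 = $3,366.60
Apr 8, 252 sold [LIFO — newest first]: 129 @ $21.70 + 123 @ $24.20 = $5,775.90
Apr 10, 286 sold [LIFO — newest first]: 89 @ $25.25 + 158 @ $24.20 + 39 @ $26.00 = $7,084.85
Apr 13, 55 sold [LIFO — newest first]: 55 @ $27.15 = $1,493.25
Total COGS = $3,366.60 + $5,775.90 + $7,084.85 + $1,493.25 = $17,720.60
Ending inventory: 104 @ $26.00 + 392 @ $27.50 + 317 @ $27.15 = $22,090.55
Check: goods available $39,811.15 = COGS $17,720.60 + ending $22,090.55

104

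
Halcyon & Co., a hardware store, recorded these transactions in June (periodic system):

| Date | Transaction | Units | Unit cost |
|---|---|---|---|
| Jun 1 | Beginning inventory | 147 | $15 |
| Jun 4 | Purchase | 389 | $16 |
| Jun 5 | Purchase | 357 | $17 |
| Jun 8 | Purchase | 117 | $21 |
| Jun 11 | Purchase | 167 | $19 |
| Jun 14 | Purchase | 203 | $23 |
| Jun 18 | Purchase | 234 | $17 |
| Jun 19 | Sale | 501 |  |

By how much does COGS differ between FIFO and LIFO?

FIFO COGS: 147 @ $15 + 354 @ $16 = $7,869
LIFO COGS: 234 @ $17 + 203 @ $23 + 64 @ $19 = $9,863
Difference = |$7,869 − $9,863| = $1,994

$1,994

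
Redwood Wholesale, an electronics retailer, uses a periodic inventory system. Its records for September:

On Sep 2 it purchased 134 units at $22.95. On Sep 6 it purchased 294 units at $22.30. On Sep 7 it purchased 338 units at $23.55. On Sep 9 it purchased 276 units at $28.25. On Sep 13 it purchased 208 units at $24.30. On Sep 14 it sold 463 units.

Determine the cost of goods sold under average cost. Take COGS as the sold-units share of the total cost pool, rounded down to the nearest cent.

Sep 14, sell 463: 463/1250 × $30,442.80 → $11,276.01
Ending inventory (cost pool remaining) = $19,166.79
Check: goods available $30,442.80 = COGS $11,276.01 + ending $19,166.79

COGS = $11,276.01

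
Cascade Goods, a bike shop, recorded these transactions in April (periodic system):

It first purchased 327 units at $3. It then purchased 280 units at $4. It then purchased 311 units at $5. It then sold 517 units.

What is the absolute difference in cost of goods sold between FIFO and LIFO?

FIFO COGS: 327 @ $3 + 190 @ $4 = $1,741
LIFO COGS: 311 @ $5 + 206 @ $4 = $2,379
Difference = |$1,741 − $2,379| = $638

$638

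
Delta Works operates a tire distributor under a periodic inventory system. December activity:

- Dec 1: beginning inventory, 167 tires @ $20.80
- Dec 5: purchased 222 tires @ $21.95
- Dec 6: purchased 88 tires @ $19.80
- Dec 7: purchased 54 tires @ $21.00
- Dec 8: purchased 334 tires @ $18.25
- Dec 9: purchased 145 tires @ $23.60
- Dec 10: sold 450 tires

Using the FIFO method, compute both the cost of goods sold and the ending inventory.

COGS = $9,554.30; ending inventory = $11,186.10

Dec 10, 450 sold [FIFO — oldest first]: 167 @ $20.80 + 222 @ $21.95 + 61 @ $19.80 = $9,554.30
Ending inventory: 27 @ $19.80 + 54 @ $21.00 + 334 @ $18.25 + 145 @ $23.60 = $11,186.10
Check: goods available $20,740.40 = COGS $9,554.30 + ending $11,186.10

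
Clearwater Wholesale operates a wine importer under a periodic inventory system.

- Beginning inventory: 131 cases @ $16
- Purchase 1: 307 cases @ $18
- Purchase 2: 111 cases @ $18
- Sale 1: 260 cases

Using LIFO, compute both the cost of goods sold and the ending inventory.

Sale 1 (260) [LIFO — newest first]: 111 @ $18 + 149 @ $18 = $4,680
Ending inventory: 131 @ $16 + 158 @ $18 = $4,940

COGS = $4,680; ending inventory = $4,940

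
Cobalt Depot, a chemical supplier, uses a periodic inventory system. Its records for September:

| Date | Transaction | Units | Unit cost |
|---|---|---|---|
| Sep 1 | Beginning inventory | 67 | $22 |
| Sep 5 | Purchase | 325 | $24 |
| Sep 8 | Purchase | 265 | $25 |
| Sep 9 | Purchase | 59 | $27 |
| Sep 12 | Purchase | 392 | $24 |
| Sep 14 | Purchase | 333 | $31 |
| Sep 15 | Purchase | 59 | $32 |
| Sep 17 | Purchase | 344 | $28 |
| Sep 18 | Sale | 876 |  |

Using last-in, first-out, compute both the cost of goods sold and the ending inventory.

Sep 18, 876 sold [LIFO — newest first]: 344 @ $28 + 59 @ $32 + 333 @ $31 + 140 @ $24 = $25,203
Ending inventory: 67 @ $22 + 325 @ $24 + 265 @ $25 + 59 @ $27 + 252 @ $24 = $23,540
Check: goods available $48,743 = COGS $25,203 + ending $23,540

COGS = $25,203; ending inventory = $23,540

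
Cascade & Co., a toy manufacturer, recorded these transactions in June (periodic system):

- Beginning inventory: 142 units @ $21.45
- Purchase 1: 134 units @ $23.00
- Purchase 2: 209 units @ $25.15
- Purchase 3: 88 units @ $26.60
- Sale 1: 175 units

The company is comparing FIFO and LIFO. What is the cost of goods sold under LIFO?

FIFO COGS: 142 @ $21.45 + 33 @ $23.00 = $3,804.90
LIFO COGS: 88 @ $26.60 + 87 @ $25.15 = $4,528.85

COGS = $4,528.85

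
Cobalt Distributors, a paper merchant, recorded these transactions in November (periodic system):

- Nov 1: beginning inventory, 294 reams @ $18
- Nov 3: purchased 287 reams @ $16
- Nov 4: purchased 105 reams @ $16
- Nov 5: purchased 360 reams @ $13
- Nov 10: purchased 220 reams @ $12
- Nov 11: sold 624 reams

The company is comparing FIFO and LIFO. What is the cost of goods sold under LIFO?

FIFO COGS: 294 @ $18 + 287 @ $16 + 43 @ $16 = $10,572
LIFO COGS: 220 @ $12 + 360 @ $13 + 44 @ $16 = $8,024

COGS = $8,024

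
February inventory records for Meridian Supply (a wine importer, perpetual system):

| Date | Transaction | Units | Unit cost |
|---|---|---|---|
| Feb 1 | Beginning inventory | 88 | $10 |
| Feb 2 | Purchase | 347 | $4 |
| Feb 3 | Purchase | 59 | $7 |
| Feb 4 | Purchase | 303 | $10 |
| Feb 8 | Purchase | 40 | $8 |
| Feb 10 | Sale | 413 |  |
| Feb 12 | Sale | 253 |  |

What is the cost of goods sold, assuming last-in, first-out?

COGS = $4,819

Feb 10, 413 sold [LIFO — newest first]: 40 @ $8 + 303 @ $10 + 59 @ $7 + 11 @ $4 = $3,807
Feb 12, 253 sold [LIFO — newest first]: 253 @ $4 = $1,012
Total COGS = $3,807 + $1,012 = $4,819
Ending inventory: 88 @ $10 + 83 @ $4 = $1,212
Check: goods available $6,031 = COGS $4,819 + ending $1,212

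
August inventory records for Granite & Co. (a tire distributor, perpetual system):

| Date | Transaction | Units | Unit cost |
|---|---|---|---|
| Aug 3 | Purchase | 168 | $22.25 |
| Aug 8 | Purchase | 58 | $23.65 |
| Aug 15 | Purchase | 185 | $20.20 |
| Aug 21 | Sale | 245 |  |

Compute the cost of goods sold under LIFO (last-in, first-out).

COGS = $5,153.20

Aug 21, 245 sold [LIFO — newest first]: 185 @ $20.20 + 58 @ $23.65 + 2 @ $22.25 = $5,153.20
Ending inventory: 166 @ $22.25 = $3,693.50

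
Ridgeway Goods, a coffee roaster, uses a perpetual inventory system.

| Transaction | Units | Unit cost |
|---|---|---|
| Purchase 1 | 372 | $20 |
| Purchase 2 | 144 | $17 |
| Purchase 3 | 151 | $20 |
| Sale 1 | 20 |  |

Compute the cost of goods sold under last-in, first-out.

Sale 1 (20) [LIFO — newest first]: 20 @ $20 = $400
Ending inventory: 372 @ $20 + 144 @ $17 + 131 @ $20 = $12,508
Check: goods available $12,908 = COGS $400 + ending $12,508

COGS = $400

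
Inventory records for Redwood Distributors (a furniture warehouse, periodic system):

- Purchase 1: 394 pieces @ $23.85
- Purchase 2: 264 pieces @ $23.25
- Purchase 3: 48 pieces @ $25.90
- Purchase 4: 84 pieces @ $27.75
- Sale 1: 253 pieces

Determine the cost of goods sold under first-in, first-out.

Sale 1 (253) [FIFO — oldest first]: 253 @ $23.85 = $6,034.05
Ending inventory: 141 @ $23.85 + 264 @ $23.25 + 48 @ $25.90 + 84 @ $27.75 = $13,075.05

COGS = $6,034.05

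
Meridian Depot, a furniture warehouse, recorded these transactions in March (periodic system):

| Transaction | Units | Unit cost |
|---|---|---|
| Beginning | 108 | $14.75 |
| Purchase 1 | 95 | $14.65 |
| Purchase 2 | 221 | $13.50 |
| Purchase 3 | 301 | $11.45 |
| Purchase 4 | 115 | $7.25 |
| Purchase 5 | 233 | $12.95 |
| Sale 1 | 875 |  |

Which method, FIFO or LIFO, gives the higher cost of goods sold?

FIFO

FIFO COGS: 108 @ $14.75 + 95 @ $14.65 + 221 @ $13.50 + 301 @ $11.45 + 115 @ $7.25 + 35 @ $12.95 = $10,701.70
LIFO COGS: 233 @ $12.95 + 115 @ $7.25 + 301 @ $11.45 + 221 @ $13.50 + 5 @ $14.65 = $10,354.30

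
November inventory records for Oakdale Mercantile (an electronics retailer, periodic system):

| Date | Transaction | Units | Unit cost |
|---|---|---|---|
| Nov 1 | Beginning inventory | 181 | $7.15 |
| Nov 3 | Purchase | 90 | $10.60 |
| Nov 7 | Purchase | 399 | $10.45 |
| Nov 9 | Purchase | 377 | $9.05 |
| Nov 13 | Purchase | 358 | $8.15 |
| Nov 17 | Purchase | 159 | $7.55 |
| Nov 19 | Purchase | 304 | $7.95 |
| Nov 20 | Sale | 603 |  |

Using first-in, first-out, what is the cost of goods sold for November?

Nov 20, 603 sold [FIFO — oldest first]: 181 @ $7.15 + 90 @ $10.60 + 332 @ $10.45 = $5,717.55
Ending inventory: 67 @ $10.45 + 377 @ $9.05 + 358 @ $8.15 + 159 @ $7.55 + 304 @ $7.95 = $10,646.95

COGS = $5,717.55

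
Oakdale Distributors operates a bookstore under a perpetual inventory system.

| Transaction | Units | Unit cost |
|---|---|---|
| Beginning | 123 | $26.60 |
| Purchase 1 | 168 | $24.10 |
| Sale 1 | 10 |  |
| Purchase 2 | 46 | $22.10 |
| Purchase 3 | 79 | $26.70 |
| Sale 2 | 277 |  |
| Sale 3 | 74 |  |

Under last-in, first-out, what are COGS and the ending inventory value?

COGS = $8,983.50; ending inventory = $1,463.00

Sale 1 (10) [LIFO — newest first]: 10 @ $24.10 = $241.00
Sale 2 (277) [LIFO — newest first]: 79 @ $26.70 + 46 @ $22.10 + 152 @ $24.10 = $6,789.10
Sale 3 (74) [LIFO — newest first]: 6 @ $24.10 + 68 @ $26.60 = $1,953.40
Total COGS = $241.00 + $6,789.10 + $1,953.40 = $8,983.50
Ending inventory: 55 @ $26.60 = $1,463.00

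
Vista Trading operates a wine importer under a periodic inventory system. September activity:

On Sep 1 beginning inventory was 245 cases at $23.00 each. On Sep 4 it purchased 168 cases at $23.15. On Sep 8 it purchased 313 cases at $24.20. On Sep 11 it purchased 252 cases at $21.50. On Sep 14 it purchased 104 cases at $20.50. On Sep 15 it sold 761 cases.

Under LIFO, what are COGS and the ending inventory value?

COGS = $17,254.40; ending inventory = $7,394.40

Sep 15, 761 sold [LIFO — newest first]: 104 @ $20.50 + 252 @ $21.50 + 313 @ $24.20 + 92 @ $23.15 = $17,254.40
Ending inventory: 245 @ $23.00 + 76 @ $23.15 = $7,394.40
Check: goods available $24,648.80 = COGS $17,254.40 + ending $7,394.40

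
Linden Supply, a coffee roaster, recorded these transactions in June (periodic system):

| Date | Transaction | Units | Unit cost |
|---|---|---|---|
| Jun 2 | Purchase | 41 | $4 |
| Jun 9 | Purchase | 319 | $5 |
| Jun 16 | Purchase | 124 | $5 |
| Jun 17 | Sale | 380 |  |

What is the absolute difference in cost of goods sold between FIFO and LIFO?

FIFO COGS: 41 @ $4 + 319 @ $5 + 20 @ $5 = $1,859
LIFO COGS: 124 @ $5 + 256 @ $5 = $1,900
Difference = |$1,859 − $1,900| = $41

$41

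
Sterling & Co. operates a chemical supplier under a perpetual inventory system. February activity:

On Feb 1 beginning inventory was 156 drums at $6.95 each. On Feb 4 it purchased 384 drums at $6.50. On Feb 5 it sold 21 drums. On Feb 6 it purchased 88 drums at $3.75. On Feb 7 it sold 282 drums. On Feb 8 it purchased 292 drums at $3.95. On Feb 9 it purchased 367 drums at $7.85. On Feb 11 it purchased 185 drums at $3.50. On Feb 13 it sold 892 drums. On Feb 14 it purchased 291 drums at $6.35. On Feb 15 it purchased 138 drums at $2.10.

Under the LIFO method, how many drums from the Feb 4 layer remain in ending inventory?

121

Feb 5, 21 sold [LIFO — newest first]: 21 @ $6.50 = $136.50
Feb 7, 282 sold [LIFO — newest first]: 88 @ $3.75 + 194 @ $6.50 = $1,591.00
Feb 13, 892 sold [LIFO — newest first]: 185 @ $3.50 + 367 @ $7.85 + 292 @ $3.95 + 48 @ $6.50 = $4,993.85
Total COGS = $136.50 + $1,591.00 + $4,993.85 = $6,721.35
Ending inventory: 156 @ $6.95 + 121 @ $6.50 + 291 @ $6.35 + 138 @ $2.10 = $4,008.35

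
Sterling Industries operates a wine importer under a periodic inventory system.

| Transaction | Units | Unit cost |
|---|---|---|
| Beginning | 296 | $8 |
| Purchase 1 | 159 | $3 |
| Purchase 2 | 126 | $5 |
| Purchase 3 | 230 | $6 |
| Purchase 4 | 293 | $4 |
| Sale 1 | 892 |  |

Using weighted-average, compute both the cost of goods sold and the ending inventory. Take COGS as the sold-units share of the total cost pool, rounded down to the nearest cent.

COGS = $4,869.64; ending inventory = $1,157.36

Sale 1, sell 892: 892/1104 × $6,027.00 → $4,869.64
Ending inventory (cost pool remaining) = $1,157.36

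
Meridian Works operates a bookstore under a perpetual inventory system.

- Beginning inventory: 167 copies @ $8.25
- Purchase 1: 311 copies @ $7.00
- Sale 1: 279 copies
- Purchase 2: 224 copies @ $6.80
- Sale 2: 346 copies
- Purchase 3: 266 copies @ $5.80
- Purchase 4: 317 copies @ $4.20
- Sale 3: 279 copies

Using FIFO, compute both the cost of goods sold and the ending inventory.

COGS = $6,249.55; ending inventory = $1,702.60

Sale 1 (279) [FIFO — oldest first]: 167 @ $8.25 + 112 @ $7.00 = $2,161.75
Sale 2 (346) [FIFO — oldest first]: 199 @ $7.00 + 147 @ $6.80 = $2,392.60
Sale 3 (279) [FIFO — oldest first]: 77 @ $6.80 + 202 @ $5.80 = $1,695.20
Total COGS = $2,161.75 + $2,392.60 + $1,695.20 = $6,249.55
Ending inventory: 64 @ $5.80 + 317 @ $4.20 = $1,702.60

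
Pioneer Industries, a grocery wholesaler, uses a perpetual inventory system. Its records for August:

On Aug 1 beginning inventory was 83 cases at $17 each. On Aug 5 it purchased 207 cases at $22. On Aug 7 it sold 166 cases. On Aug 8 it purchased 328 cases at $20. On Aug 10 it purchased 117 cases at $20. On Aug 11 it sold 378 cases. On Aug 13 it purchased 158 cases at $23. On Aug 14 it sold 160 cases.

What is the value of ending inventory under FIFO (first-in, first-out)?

Ending inventory = $4,254

Aug 7, 166 sold [FIFO — oldest first]: 83 @ $17 + 83 @ $22 = $3,237
Aug 11, 378 sold [FIFO — oldest first]: 124 @ $22 + 254 @ $20 = $7,808
Aug 14, 160 sold [FIFO — oldest first]: 74 @ $20 + 86 @ $20 = $3,200
Total COGS = $3,237 + $7,808 + $3,200 = $14,245
Ending inventory: 31 @ $20 + 158 @ $23 = $4,254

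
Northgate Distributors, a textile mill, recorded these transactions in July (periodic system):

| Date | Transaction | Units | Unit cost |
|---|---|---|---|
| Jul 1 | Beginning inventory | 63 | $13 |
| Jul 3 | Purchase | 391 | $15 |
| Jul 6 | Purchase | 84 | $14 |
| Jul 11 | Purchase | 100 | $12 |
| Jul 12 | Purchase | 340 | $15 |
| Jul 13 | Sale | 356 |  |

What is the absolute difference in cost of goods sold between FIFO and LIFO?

FIFO COGS: 63 @ $13 + 293 @ $15 = $5,214
LIFO COGS: 340 @ $15 + 16 @ $12 = $5,292
Difference = |$5,214 − $5,292| = $78

$78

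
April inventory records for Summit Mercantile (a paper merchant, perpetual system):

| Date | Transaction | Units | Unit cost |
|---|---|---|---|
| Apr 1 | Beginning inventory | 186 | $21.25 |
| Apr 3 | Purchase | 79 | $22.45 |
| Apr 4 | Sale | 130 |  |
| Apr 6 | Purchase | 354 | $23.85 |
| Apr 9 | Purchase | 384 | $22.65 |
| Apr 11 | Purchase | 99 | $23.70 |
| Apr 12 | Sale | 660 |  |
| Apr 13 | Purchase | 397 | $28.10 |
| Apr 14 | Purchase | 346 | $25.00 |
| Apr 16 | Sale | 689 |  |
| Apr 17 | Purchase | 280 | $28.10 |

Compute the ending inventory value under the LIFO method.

Apr 4, 130 sold [LIFO — newest first]: 79 @ $22.45 + 51 @ $21.25 = $2,857.30
Apr 12, 660 sold [LIFO — newest first]: 99 @ $23.70 + 384 @ $22.65 + 177 @ $23.85 = $15,265.35
Apr 16, 689 sold [LIFO — newest first]: 346 @ $25.00 + 343 @ $28.10 = $18,288.30
Total COGS = $2,857.30 + $15,265.35 + $18,288.30 = $36,410.95
Ending inventory: 135 @ $21.25 + 177 @ $23.85 + 54 @ $28.10 + 280 @ $28.10 = $16,475.60
Check: goods available $52,886.55 = COGS $36,410.95 + ending $16,475.60

Ending inventory = $16,475.60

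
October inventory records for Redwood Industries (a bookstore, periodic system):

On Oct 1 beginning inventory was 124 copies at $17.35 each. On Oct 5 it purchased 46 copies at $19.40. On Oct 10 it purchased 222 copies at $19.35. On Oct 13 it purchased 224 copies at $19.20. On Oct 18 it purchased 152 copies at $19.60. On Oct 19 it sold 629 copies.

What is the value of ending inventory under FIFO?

Oct 19, 629 sold [FIFO — oldest first]: 124 @ $17.35 + 46 @ $19.40 + 222 @ $19.35 + 224 @ $19.20 + 13 @ $19.60 = $11,895.10
Ending inventory: 139 @ $19.60 = $2,724.40
Check: goods available $14,619.50 = COGS $11,895.10 + ending $2,724.40

Ending inventory = $2,724.40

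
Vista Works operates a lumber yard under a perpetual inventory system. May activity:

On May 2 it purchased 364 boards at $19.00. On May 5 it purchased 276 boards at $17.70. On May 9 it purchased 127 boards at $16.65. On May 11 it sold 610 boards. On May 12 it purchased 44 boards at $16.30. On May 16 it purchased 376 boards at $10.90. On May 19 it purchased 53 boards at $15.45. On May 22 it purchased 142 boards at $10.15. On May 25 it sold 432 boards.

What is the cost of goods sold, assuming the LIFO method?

COGS = $15,776.20

May 11, 610 sold [LIFO — newest first]: 127 @ $16.65 + 276 @ $17.70 + 207 @ $19.00 = $10,932.75
May 25, 432 sold [LIFO — newest first]: 142 @ $10.15 + 53 @ $15.45 + 237 @ $10.90 = $4,843.45
Total COGS = $10,932.75 + $4,843.45 = $15,776.20
Ending inventory: 157 @ $19.00 + 44 @ $16.30 + 139 @ $10.90 = $5,215.30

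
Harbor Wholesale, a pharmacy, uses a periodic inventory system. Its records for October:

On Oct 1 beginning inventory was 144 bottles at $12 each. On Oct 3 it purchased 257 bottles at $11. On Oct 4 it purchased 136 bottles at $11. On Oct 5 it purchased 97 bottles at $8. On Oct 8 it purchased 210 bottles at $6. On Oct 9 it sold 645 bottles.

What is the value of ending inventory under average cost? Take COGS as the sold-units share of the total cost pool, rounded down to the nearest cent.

Ending inventory = $1,906.77

Oct 9, sell 645: 645/844 × $8,087.00 → $6,180.23
Ending inventory (cost pool remaining) = $1,906.77
Check: goods available $8,087.00 = COGS $6,180.23 + ending $1,906.77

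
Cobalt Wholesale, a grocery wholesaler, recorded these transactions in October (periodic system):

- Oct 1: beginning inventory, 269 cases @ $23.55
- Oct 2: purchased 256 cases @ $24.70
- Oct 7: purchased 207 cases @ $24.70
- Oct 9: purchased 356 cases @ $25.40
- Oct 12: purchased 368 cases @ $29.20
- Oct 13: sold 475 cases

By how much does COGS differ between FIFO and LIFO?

$2,040.25

FIFO COGS: 269 @ $23.55 + 206 @ $24.70 = $11,423.15
LIFO COGS: 368 @ $29.20 + 107 @ $25.40 = $13,463.40
Difference = |$11,423.15 − $13,463.40| = $2,040.25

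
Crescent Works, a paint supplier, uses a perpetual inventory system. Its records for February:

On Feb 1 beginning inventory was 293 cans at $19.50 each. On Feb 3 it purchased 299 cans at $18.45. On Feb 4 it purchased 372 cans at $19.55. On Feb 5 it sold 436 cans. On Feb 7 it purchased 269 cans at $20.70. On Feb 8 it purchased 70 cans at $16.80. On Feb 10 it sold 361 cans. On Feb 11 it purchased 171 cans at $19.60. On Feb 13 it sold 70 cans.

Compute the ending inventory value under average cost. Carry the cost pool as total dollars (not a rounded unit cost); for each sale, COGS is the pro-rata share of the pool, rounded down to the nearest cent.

After Feb 1: 293 on hand, pool $5,713.50 (≈ $19.5000 each)
After Feb 3: 592 on hand, pool $11,230.05 (≈ $18.9697 each)
After Feb 4: 964 on hand, pool $18,502.65 (≈ $19.1936 each)
Feb 5, sell 436: 436/964 × $18,502.65 → $8,368.41
After Feb 7: 797 on hand, pool $15,702.54 (≈ $19.7021 each)
After Feb 8: 867 on hand, pool $16,878.54 (≈ $19.4678 each)
Feb 10, sell 361: 361/867 × $16,878.54 → $7,027.85
After Feb 11: 677 on hand, pool $13,202.29 (≈ $19.5012 each)
Feb 13, sell 70: 70/677 × $13,202.29 → $1,365.08
Total COGS = $8,368.41 + $7,027.85 + $1,365.08 = $16,761.34
Ending inventory (cost pool remaining) = $11,837.21

Ending inventory = $11,837.21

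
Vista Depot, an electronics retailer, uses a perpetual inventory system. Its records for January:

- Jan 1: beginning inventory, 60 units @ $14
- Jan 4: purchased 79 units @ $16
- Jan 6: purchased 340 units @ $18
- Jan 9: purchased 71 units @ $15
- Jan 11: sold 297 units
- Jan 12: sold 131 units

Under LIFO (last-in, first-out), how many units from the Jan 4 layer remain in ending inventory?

62

Jan 11, 297 sold [LIFO — newest first]: 71 @ $15 + 226 @ $18 = $5,133
Jan 12, 131 sold [LIFO — newest first]: 114 @ $18 + 17 @ $16 = $2,324
Total COGS = $5,133 + $2,324 = $7,457
Ending inventory: 60 @ $14 + 62 @ $16 = $1,832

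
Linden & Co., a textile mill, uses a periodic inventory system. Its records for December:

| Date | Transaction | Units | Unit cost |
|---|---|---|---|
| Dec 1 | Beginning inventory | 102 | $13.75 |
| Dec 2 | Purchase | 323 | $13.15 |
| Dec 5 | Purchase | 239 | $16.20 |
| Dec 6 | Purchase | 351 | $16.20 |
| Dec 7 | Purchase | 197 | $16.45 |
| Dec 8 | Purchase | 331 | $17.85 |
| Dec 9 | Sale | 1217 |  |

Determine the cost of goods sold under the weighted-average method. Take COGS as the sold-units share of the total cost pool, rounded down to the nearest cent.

Dec 9, sell 1217: 1217/1543 × $24,356.95 → $19,210.89
Ending inventory (cost pool remaining) = $5,146.06

COGS = $19,210.89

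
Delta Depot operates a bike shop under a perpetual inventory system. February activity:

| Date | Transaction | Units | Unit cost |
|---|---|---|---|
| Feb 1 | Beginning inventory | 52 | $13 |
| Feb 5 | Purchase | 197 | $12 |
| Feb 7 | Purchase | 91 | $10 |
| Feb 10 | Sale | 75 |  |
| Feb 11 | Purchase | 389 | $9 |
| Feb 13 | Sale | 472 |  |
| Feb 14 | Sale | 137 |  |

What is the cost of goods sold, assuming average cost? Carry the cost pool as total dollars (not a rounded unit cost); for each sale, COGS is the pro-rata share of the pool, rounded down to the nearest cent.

After Feb 1: 52 on hand, pool $676.00 (≈ $13.0000 each)
After Feb 5: 249 on hand, pool $3,040.00 (≈ $12.2088 each)
After Feb 7: 340 on hand, pool $3,950.00 (≈ $11.6176 each)
Feb 10, sell 75: 75/340 × $3,950.00 → $871.32
After Feb 11: 654 on hand, pool $6,579.68 (≈ $10.0607 each)
Feb 13, sell 472: 472/654 × $6,579.68 → $4,748.63
Feb 14, sell 137: 137/182 × $1,831.05 → $1,378.31
Total COGS = $871.32 + $4,748.63 + $1,378.31 = $6,998.26
Ending inventory (cost pool remaining) = $452.74
Check: goods available $7,451.00 = COGS $6,998.26 + ending $452.74

COGS = $6,998.26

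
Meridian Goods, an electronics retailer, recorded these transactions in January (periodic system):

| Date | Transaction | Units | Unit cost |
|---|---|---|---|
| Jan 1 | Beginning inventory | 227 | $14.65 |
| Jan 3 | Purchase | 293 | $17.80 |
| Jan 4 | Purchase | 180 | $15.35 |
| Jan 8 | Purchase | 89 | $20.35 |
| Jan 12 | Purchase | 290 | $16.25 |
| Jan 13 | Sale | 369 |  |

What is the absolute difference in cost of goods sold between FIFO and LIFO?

$467.00

FIFO COGS: 227 @ $14.65 + 142 @ $17.80 = $5,853.15
LIFO COGS: 290 @ $16.25 + 79 @ $20.35 = $6,320.15
Difference = |$5,853.15 − $6,320.15| = $467.00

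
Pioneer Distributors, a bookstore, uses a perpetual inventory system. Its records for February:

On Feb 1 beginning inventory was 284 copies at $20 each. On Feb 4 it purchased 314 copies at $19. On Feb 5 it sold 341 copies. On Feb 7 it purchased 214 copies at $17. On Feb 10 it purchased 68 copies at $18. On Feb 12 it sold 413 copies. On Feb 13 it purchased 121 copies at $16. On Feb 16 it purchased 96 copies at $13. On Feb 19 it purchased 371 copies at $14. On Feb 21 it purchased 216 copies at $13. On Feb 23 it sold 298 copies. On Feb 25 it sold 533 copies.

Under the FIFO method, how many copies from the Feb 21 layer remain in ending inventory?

99

Feb 5, 341 sold [FIFO — oldest first]: 284 @ $20 + 57 @ $19 = $6,763
Feb 12, 413 sold [FIFO — oldest first]: 257 @ $19 + 156 @ $17 = $7,535
Feb 23, 298 sold [FIFO — oldest first]: 58 @ $17 + 68 @ $18 + 121 @ $16 + 51 @ $13 = $4,809
Feb 25, 533 sold [FIFO — oldest first]: 45 @ $13 + 371 @ $14 + 117 @ $13 = $7,300
Total COGS = $6,763 + $7,535 + $4,809 + $7,300 = $26,407
Ending inventory: 99 @ $13 = $1,287
Check: goods available $27,694 = COGS $26,407 + ending $1,287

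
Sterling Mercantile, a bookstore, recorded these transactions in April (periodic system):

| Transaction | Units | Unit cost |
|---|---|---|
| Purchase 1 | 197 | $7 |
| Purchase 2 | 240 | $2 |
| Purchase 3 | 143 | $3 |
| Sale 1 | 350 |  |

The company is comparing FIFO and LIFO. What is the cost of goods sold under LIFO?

COGS = $843

FIFO COGS: 197 @ $7 + 153 @ $2 = $1,685
LIFO COGS: 143 @ $3 + 207 @ $2 = $843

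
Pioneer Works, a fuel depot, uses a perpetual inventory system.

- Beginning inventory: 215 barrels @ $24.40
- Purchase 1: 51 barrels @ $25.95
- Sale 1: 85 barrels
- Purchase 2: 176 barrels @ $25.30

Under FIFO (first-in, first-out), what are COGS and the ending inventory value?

COGS = $2,074.00; ending inventory = $8,948.25

Sale 1 (85) [FIFO — oldest first]: 85 @ $24.40 = $2,074.00
Ending inventory: 130 @ $24.40 + 51 @ $25.95 + 176 @ $25.30 = $8,948.25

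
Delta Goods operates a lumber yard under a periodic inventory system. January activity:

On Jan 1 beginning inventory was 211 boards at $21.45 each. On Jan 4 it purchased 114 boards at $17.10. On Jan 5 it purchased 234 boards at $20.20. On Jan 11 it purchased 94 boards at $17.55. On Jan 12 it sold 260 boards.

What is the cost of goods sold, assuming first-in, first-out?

Jan 12, 260 sold [FIFO — oldest first]: 211 @ $21.45 + 49 @ $17.10 = $5,363.85
Ending inventory: 65 @ $17.10 + 234 @ $20.20 + 94 @ $17.55 = $7,488.00

COGS = $5,363.85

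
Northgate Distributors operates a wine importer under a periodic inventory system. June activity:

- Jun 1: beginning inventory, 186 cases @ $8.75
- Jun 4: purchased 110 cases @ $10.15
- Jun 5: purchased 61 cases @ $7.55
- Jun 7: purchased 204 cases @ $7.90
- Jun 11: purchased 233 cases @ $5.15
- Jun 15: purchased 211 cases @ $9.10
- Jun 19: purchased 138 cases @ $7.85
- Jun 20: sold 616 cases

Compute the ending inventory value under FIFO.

Jun 20, 616 sold [FIFO — oldest first]: 186 @ $8.75 + 110 @ $10.15 + 61 @ $7.55 + 204 @ $7.90 + 55 @ $5.15 = $5,099.40
Ending inventory: 178 @ $5.15 + 211 @ $9.10 + 138 @ $7.85 = $3,920.10

Ending inventory = $3,920.10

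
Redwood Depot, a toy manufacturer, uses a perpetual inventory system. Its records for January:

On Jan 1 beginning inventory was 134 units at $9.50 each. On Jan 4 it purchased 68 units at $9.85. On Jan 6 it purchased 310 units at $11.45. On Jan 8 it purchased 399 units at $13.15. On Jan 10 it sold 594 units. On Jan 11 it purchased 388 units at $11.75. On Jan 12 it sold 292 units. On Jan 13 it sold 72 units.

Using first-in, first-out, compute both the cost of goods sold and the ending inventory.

Jan 10, 594 sold [FIFO — oldest first]: 134 @ $9.50 + 68 @ $9.85 + 310 @ $11.45 + 82 @ $13.15 = $6,570.60
Jan 12, 292 sold [FIFO — oldest first]: 292 @ $13.15 = $3,839.80
Jan 13, 72 sold [FIFO — oldest first]: 25 @ $13.15 + 47 @ $11.75 = $881.00
Total COGS = $6,570.60 + $3,839.80 + $881.00 = $11,291.40
Ending inventory: 341 @ $11.75 = $4,006.75

COGS = $11,291.40; ending inventory = $4,006.75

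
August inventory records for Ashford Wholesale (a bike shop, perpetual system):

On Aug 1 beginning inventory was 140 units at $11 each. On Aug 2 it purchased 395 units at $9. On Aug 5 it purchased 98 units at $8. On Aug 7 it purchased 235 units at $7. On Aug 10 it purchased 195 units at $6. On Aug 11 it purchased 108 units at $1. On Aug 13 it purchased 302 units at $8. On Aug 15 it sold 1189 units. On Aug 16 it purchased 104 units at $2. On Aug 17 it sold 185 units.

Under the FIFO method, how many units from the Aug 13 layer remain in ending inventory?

Aug 15, 1189 sold [FIFO — oldest first]: 140 @ $11 + 395 @ $9 + 98 @ $8 + 235 @ $7 + 195 @ $6 + 108 @ $1 + 18 @ $8 = $8,946
Aug 17, 185 sold [FIFO — oldest first]: 185 @ $8 = $1,480
Total COGS = $8,946 + $1,480 = $10,426
Ending inventory: 99 @ $8 + 104 @ $2 = $1,000
Check: goods available $11,426 = COGS $10,426 + ending $1,000

99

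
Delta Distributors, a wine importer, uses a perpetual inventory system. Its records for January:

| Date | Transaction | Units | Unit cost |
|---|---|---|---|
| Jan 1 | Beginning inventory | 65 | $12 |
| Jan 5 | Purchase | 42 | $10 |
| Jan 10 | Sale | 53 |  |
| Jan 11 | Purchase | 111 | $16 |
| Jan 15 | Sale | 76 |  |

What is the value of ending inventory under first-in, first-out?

Ending inventory = $1,424

Jan 10, 53 sold [FIFO — oldest first]: 53 @ $12 = $636
Jan 15, 76 sold [FIFO — oldest first]: 12 @ $12 + 42 @ $10 + 22 @ $16 = $916
Total COGS = $636 + $916 = $1,552
Ending inventory: 89 @ $16 = $1,424
Check: goods available $2,976 = COGS $1,552 + ending $1,424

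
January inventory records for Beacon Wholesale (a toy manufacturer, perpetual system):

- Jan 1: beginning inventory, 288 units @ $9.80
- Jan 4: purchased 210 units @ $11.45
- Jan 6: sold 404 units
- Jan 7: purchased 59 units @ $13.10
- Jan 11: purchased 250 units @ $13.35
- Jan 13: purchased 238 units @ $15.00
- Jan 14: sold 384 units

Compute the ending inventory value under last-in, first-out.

Ending inventory = $3,082.50

Jan 6, 404 sold [LIFO — newest first]: 210 @ $11.45 + 194 @ $9.80 = $4,305.70
Jan 14, 384 sold [LIFO — newest first]: 238 @ $15.00 + 146 @ $13.35 = $5,519.10
Total COGS = $4,305.70 + $5,519.10 = $9,824.80
Ending inventory: 94 @ $9.80 + 59 @ $13.10 + 104 @ $13.35 = $3,082.50
Check: goods available $12,907.30 = COGS $9,824.80 + ending $3,082.50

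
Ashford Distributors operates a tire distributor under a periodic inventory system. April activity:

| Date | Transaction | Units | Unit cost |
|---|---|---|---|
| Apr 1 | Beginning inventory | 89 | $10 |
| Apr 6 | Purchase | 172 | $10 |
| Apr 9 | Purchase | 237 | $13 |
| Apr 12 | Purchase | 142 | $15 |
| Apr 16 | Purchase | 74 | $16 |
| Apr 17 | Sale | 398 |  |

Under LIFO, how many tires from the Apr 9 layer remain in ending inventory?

Apr 17, 398 sold [LIFO — newest first]: 74 @ $16 + 142 @ $15 + 182 @ $13 = $5,680
Ending inventory: 89 @ $10 + 172 @ $10 + 55 @ $13 = $3,325
Check: goods available $9,005 = COGS $5,680 + ending $3,325

55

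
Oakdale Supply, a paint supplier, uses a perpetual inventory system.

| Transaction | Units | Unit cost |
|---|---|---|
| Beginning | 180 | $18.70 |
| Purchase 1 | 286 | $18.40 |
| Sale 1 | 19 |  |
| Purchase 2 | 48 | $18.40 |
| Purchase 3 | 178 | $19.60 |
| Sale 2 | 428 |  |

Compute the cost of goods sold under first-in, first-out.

COGS = $8,278.80

Sale 1 (19) [FIFO — oldest first]: 19 @ $18.70 = $355.30
Sale 2 (428) [FIFO — oldest first]: 161 @ $18.70 + 267 @ $18.40 = $7,923.50
Total COGS = $355.30 + $7,923.50 = $8,278.80
Ending inventory: 19 @ $18.40 + 48 @ $18.40 + 178 @ $19.60 = $4,721.60
Check: goods available $13,000.40 = COGS $8,278.80 + ending $4,721.60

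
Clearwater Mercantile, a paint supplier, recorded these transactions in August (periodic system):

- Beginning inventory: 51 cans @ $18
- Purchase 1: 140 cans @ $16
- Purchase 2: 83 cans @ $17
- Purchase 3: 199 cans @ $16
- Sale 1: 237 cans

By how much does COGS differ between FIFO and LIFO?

$110

FIFO COGS: 51 @ $18 + 140 @ $16 + 46 @ $17 = $3,940
LIFO COGS: 199 @ $16 + 38 @ $17 = $3,830
Difference = |$3,940 − $3,830| = $110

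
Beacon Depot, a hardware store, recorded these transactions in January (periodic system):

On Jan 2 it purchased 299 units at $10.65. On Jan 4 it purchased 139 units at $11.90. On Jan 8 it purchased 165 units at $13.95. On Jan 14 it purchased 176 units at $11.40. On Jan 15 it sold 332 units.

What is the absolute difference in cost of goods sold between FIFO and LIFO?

FIFO COGS: 299 @ $10.65 + 33 @ $11.90 = $3,577.05
LIFO COGS: 176 @ $11.40 + 156 @ $13.95 = $4,182.60
Difference = |$3,577.05 − $4,182.60| = $605.55

$605.55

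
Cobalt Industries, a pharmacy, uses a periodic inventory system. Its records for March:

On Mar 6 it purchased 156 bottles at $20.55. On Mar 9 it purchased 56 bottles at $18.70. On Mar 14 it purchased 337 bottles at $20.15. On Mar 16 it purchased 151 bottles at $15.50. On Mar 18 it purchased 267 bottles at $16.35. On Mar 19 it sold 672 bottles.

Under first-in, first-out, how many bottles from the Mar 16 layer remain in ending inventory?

28

Mar 19, 672 sold [FIFO — oldest first]: 156 @ $20.55 + 56 @ $18.70 + 337 @ $20.15 + 123 @ $15.50 = $12,950.05
Ending inventory: 28 @ $15.50 + 267 @ $16.35 = $4,799.45
Check: goods available $17,749.50 = COGS $12,950.05 + ending $4,799.45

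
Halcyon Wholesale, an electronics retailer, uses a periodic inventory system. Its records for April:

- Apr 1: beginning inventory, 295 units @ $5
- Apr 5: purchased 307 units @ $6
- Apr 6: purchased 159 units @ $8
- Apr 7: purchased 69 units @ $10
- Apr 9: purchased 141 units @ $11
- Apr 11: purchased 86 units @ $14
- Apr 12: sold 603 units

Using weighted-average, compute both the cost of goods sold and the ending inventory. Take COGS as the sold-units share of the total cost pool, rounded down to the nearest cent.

Apr 12, sell 603: 603/1057 × $8,034.00 → $4,583.25
Ending inventory (cost pool remaining) = $3,450.75

COGS = $4,583.25; ending inventory = $3,450.75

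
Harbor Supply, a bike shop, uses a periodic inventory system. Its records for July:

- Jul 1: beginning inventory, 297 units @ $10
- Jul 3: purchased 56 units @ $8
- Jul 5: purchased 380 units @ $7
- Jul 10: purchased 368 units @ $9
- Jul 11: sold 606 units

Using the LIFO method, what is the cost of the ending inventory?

Jul 11, 606 sold [LIFO — newest first]: 368 @ $9 + 238 @ $7 = $4,978
Ending inventory: 297 @ $10 + 56 @ $8 + 142 @ $7 = $4,412
Check: goods available $9,390 = COGS $4,978 + ending $4,412

Ending inventory = $4,412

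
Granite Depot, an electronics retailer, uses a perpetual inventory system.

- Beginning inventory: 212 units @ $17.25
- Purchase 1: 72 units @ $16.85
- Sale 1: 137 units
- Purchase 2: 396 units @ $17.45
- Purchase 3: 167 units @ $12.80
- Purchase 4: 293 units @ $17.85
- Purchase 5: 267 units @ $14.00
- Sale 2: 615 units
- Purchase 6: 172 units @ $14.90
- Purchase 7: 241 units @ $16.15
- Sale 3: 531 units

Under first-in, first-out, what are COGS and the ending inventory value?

Sale 1 (137) [FIFO — oldest first]: 137 @ $17.25 = $2,363.25
Sale 2 (615) [FIFO — oldest first]: 75 @ $17.25 + 72 @ $16.85 + 396 @ $17.45 + 72 @ $12.80 = $10,338.75
Sale 3 (531) [FIFO — oldest first]: 95 @ $12.80 + 293 @ $17.85 + 143 @ $14.00 = $8,448.05
Total COGS = $2,363.25 + $10,338.75 + $8,448.05 = $21,150.05
Ending inventory: 124 @ $14.00 + 172 @ $14.90 + 241 @ $16.15 = $8,190.95
Check: goods available $29,341.00 = COGS $21,150.05 + ending $8,190.95

COGS = $21,150.05; ending inventory = $8,190.95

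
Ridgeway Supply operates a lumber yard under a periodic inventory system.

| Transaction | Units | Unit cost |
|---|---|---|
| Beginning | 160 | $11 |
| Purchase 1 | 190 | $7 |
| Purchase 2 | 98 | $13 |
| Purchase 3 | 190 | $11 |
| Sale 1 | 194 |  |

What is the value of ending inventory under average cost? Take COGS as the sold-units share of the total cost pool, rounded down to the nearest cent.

Sale 1, sell 194: 194/638 × $6,454.00 → $1,962.50
Ending inventory (cost pool remaining) = $4,491.50

Ending inventory = $4,491.50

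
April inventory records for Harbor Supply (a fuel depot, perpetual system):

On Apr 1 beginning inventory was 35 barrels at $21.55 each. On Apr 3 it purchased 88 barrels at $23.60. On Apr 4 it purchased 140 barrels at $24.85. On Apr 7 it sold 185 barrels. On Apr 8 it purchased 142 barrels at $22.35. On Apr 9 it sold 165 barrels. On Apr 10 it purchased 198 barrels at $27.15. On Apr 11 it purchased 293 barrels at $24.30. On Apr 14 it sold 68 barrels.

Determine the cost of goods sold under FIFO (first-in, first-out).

Apr 7, 185 sold [FIFO — oldest first]: 35 @ $21.55 + 88 @ $23.60 + 62 @ $24.85 = $4,371.75
Apr 9, 165 sold [FIFO — oldest first]: 78 @ $24.85 + 87 @ $22.35 = $3,882.75
Apr 14, 68 sold [FIFO — oldest first]: 55 @ $22.35 + 13 @ $27.15 = $1,582.20
Total COGS = $4,371.75 + $3,882.75 + $1,582.20 = $9,836.70
Ending inventory: 185 @ $27.15 + 293 @ $24.30 = $12,142.65

COGS = $9,836.70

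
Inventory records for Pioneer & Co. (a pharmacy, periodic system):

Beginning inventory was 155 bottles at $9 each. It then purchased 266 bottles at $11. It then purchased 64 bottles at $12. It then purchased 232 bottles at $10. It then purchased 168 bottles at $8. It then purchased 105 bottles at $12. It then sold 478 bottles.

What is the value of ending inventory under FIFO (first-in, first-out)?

Sale 1 (478) [FIFO — oldest first]: 155 @ $9 + 266 @ $11 + 57 @ $12 = $5,005
Ending inventory: 7 @ $12 + 232 @ $10 + 168 @ $8 + 105 @ $12 = $5,008
Check: goods available $10,013 = COGS $5,005 + ending $5,008

Ending inventory = $5,008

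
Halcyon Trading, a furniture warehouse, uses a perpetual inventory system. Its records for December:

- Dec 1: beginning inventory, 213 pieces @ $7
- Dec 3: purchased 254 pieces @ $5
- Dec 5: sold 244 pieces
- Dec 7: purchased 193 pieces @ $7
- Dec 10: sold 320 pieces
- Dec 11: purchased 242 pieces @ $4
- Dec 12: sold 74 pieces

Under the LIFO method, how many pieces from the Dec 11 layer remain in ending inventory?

168

Dec 5, 244 sold [LIFO — newest first]: 244 @ $5 = $1,220
Dec 10, 320 sold [LIFO — newest first]: 193 @ $7 + 10 @ $5 + 117 @ $7 = $2,220
Dec 12, 74 sold [LIFO — newest first]: 74 @ $4 = $296
Total COGS = $1,220 + $2,220 + $296 = $3,736
Ending inventory: 96 @ $7 + 168 @ $4 = $1,344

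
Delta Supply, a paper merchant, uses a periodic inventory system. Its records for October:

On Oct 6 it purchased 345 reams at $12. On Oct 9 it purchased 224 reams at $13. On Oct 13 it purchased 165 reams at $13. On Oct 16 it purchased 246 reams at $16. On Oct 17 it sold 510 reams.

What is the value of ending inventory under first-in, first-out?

Oct 17, 510 sold [FIFO — oldest first]: 345 @ $12 + 165 @ $13 = $6,285
Ending inventory: 59 @ $13 + 165 @ $13 + 246 @ $16 = $6,848
Check: goods available $13,133 = COGS $6,285 + ending $6,848

Ending inventory = $6,848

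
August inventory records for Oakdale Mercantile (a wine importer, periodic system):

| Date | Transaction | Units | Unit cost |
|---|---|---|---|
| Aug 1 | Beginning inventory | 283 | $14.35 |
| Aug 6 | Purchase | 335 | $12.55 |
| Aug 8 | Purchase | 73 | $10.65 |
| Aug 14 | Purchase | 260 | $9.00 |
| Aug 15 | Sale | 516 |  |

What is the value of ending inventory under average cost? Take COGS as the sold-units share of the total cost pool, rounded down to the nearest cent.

Ending inventory = $5,206.63

Aug 15, sell 516: 516/951 × $11,382.75 → $6,176.12
Ending inventory (cost pool remaining) = $5,206.63
Check: goods available $11,382.75 = COGS $6,176.12 + ending $5,206.63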